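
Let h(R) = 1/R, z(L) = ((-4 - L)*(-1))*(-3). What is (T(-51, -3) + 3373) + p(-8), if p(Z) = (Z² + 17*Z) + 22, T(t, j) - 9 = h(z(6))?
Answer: 99959/30 ≈ 3332.0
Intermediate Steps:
z(L) = -12 - 3*L (z(L) = (4 + L)*(-3) = -12 - 3*L)
T(t, j) = 269/30 (T(t, j) = 9 + 1/(-12 - 3*6) = 9 + 1/(-12 - 18) = 9 + 1/(-30) = 9 - 1/30 = 269/30)
p(Z) = 22 + Z² + 17*Z
(T(-51, -3) + 3373) + p(-8) = (269/30 + 3373) + (22 + (-8)² + 17*(-8)) = 101459/30 + (22 + 64 - 136) = 101459/30 - 50 = 99959/30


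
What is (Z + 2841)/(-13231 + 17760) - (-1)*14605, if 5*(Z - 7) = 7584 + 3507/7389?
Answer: 814642297856/55774635 ≈ 14606.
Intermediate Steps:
Z = 18766766/12315 (Z = 7 + (7584 + 3507/7389)/5 = 7 + (7584 + 3507*(1/7389))/5 = 7 + (7584 + 1169/2463)/5 = 7 + (⅕)*(18680561/2463) = 7 + 18680561/12315 = 18766766/12315 ≈ 1523.9)
(Z + 2841)/(-13231 + 17760) - (-1)*14605 = (18766766/12315 + 2841)/(-13231 + 17760) - (-1)*14605 = (53753681/12315)/4529 - 1*(-14605) = (53753681/12315)*(1/4529) + 14605 = 53753681/55774635 + 14605 = 814642297856/55774635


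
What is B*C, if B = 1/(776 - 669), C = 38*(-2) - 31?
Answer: -1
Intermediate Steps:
C = -107 (C = -76 - 31 = -107)
B = 1/107 ≈ 0.0093458
B*C = (1/107)*(-107) = -1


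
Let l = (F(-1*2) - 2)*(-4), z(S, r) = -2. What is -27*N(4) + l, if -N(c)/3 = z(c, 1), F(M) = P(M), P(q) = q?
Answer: -146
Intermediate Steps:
F(M) = M
N(c) = 6 (N(c) = -3*(-2) = 6)
l = 16 (l = (-1*2 - 2)*(-4) = (-2 - 2)*(-4) = -4*(-4) = 16)
-27*N(4) + l = -27*6 + 16 = -162 + 16 = -146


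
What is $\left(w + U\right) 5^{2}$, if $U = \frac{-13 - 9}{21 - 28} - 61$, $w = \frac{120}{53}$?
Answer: $- \frac{515625}{371} \approx -1389.8$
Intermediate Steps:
$w = \frac{120}{53}$ ($w = 120 \cdot \frac{1}{53} = \frac{120}{53} \approx 2.2642$)
$U = - \frac{405}{7}$ ($U = - \frac{22}{-7} - 61 = \left(-22\right) \left(- \frac{1}{7}\right) - 61 = \frac{22}{7} - 61 = - \frac{405}{7} \approx -57.857$)
$\left(w + U\right) 5^{2} = \left(\frac{120}{53} - \frac{405}{7}\right) 5^{2} = \left(- \frac{20625}{371}\right) 25 = - \frac{515625}{371}$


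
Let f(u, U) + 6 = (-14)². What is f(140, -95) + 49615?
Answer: 49805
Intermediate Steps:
f(u, U) = 190 (f(u, U) = -6 + (-14)² = -6 + 196 = 190)
f(140, -95) + 49615 = 190 + 49615 = 49805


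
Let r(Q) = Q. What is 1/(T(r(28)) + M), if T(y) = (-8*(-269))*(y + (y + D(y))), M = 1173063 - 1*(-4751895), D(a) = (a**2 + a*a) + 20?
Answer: 1/9462846 ≈ 1.0568e-7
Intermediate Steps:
D(a) = 20 + 2*a**2 (D(a) = (a**2 + a**2) + 20 = 2*a**2 + 20 = 20 + 2*a**2)
M = 5924958 (M = 1173063 + 4751895 = 5924958)
T(y) = 43040 + 4304*y + 4304*y**2 (T(y) = (-8*(-269))*(y + (y + (20 + 2*y**2))) = 2152*(y + (20 + y + 2*y**2)) = 2152*(20 + 2*y + 2*y**2) = 43040 + 4304*y + 4304*y**2)
1/(T(r(28)) + M) = 1/((43040 + 4304*28 + 4304*28**2) + 5924958) = 1/((43040 + 120512 + 4304*784) + 5924958) = 1/((43040 + 120512 + 3374336) + 5924958) = 1/(3537888 + 5924958) = 1/9462846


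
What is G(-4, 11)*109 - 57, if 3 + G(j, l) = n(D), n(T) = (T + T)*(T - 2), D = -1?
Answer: 270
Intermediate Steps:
n(T) = 2*T*(-2 + T) (n(T) = (2*T)*(-2 + T) = 2*T*(-2 + T))
G(j, l) = 3 (G(j, l) = -3 + 2*(-1)*(-2 - 1) = -3 + 2*(-1)*(-3) = -3 + 6 = 3)
G(-4, 11)*109 - 57 = 3*109 - 57 = 327 - 57 = 270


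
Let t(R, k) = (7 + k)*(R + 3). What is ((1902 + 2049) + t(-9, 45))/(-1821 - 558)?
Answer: -1213/793 ≈ -1.5296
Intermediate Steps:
t(R, k) = (3 + R)*(7 + k) (t(R, k) = (7 + k)*(3 + R) = (3 + R)*(7 + k))
((1902 + 2049) + t(-9, 45))/(-1821 - 558) = ((1902 + 2049) + (21 + 3*45 + 7*(-9) - 9*45))/(-1821 - 558) = (3951 + (21 + 135 - 63 - 405))/(-2379) = (3951 - 312)*(-1/2379) = 3639*(-1/2379) = -1213/793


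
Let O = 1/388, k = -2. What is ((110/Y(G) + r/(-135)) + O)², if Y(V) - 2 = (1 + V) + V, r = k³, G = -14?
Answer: 51634836289/2743664400 ≈ 18.820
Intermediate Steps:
r = -8 (r = (-2)³ = -8)
Y(V) = 3 + 2*V (Y(V) = 2 + ((1 + V) + V) = 2 + (1 + 2*V) = 3 + 2*V)
O = 1/388 ≈ 0.0025773
((110/Y(G) + r/(-135)) + O)² = ((110/(3 + 2*(-14)) - 8/(-135)) + 1/388)² = ((110/(3 - 28) - 8*(-1/135)) + 1/388)² = ((110/(-25) + 8/135) + 1/388)² = ((110*(-1/25) + 8/135) + 1/388)² = ((-22/5 + 8/135) + 1/388)² = (-586/135 + 1/388)² = (-227233/52380)² = 51634836289/2743664400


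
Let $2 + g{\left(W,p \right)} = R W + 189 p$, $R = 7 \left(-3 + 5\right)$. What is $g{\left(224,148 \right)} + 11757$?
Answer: $42863$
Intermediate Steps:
$R = 14$ ($R = 7 \cdot 2 = 14$)
$g{\left(W,p \right)} = -2 + 14 W + 189 p$ ($g{\left(W,p \right)} = -2 + \left(14 W + 189 p\right) = -2 + 14 W + 189 p$)
$g{\left(224,148 \right)} + 11757 = \left(-2 + 14 \cdot 224 + 189 \cdot 148\right) + 11757 = \left(-2 + 3136 + 27972\right) + 11757 = 31106 + 11757 = 42863$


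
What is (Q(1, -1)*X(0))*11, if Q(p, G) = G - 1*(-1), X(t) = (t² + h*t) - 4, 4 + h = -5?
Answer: 0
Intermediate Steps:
h = -9 (h = -4 - 5 = -9)
X(t) = -4 + t² - 9*t (X(t) = (t² - 9*t) - 4 = -4 + t² - 9*t)
Q(p, G) = 1 + G (Q(p, G) = G + 1 = 1 + G)
(Q(1, -1)*X(0))*11 = ((1 - 1)*(-4 + 0² - 9*0))*11 = (0*(-4 + 0 + 0))*11 = (0*(-4))*11 = 0*11 = 0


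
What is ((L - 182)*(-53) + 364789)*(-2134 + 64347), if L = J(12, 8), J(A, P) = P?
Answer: 23268346343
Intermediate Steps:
L = 8
((L - 182)*(-53) + 364789)*(-2134 + 64347) = ((8 - 182)*(-53) + 364789)*(-2134 + 64347) = (-174*(-53) + 364789)*62213 = (9222 + 364789)*62213 = 374011*62213 = 23268346343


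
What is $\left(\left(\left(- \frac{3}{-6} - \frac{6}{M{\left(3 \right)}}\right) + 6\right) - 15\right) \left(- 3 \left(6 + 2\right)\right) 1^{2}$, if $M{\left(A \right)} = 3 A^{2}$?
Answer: $\frac{628}{3} \approx 209.33$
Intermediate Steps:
$\left(\left(\left(- \frac{3}{-6} - \frac{6}{M{\left(3 \right)}}\right) + 6\right) - 15\right) \left(- 3 \left(6 + 2\right)\right) 1^{2} = \left(\left(\left(- \frac{3}{-6} - \frac{6}{3 \cdot 3^{2}}\right) + 6\right) - 15\right) \left(- 3 \left(6 + 2\right)\right) 1^{2} = \left(\left(\left(\left(-3\right) \left(- \frac{1}{6}\right) - \frac{6}{3 \cdot 9}\right) + 6\right) - 15\right) \left(\left(-3\right) 8\right) 1 = \left(\left(\left(\frac{1}{2} - \frac{6}{27}\right) + 6\right) - 15\right) \left(-24\right) 1 = \left(\left(\left(\frac{1}{2} - \frac{2}{9}\right) + 6\right) - 15\right) \left(-24\right) 1 = \left(\left(\frac{5}{18} + 6\right) - 15\right) \left(-24\right) 1 = \left(\frac{113}{18} - 15\right) \left(-24\right) 1 = \left(- \frac{157}{18}\right) \left(-24\right) 1 = \frac{628}{3} \cdot 1 = \frac{628}{3}$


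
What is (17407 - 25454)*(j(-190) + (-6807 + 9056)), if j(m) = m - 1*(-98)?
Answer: -17357379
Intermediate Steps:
j(m) = 98 + m (j(m) = m + 98 = 98 + m)
(17407 - 25454)*(j(-190) + (-6807 + 9056)) = (17407 - 25454)*((98 - 190) + (-6807 + 9056)) = -8047*(-92 + 2249) = -8047*2157 = -17357379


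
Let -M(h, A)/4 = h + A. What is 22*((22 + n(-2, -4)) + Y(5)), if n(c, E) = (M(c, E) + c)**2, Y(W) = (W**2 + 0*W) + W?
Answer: 11792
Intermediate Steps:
M(h, A) = -4*A - 4*h (M(h, A) = -4*(h + A) = -4*(A + h) = -4*A - 4*h)
Y(W) = W + W**2 (Y(W) = (W**2 + 0) + W = W**2 + W = W + W**2)
n(c, E) = (-4*E - 3*c)**2 (n(c, E) = ((-4*E - 4*c) + c)**2 = (-4*E - 3*c)**2)
22*((22 + n(-2, -4)) + Y(5)) = 22*((22 + (3*(-2) + 4*(-4))**2) + 5*(1 + 5)) = 22*((22 + (-6 - 16)**2) + 5*6) = 22*((22 + (-22)**2) + 30) = 22*((22 + 484) + 30) = 22*(506 + 30) = 22*536 = 11792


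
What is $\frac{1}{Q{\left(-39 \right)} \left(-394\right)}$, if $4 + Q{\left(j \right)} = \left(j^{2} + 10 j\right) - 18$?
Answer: $- \frac{1}{436946} \approx -2.2886 \cdot 10^{-6}$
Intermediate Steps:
$Q{\left(j \right)} = -22 + j^{2} + 10 j$ ($Q{\left(j \right)} = -4 - \left(18 - j^{2} - 10 j\right) = -4 + \left(-18 + j^{2} + 10 j\right) = -22 + j^{2} + 10 j$)
$\frac{1}{Q{\left(-39 \right)} \left(-394\right)} = \frac{1}{\left(-22 + \left(-39\right)^{2} + 10 \left(-39\right)\right) \left(-394\right)} = \frac{1}{\left(-22 + 1521 - 390\right) \left(-394\right)} = \frac{1}{1109 \left(-394\right)} = \frac{1}{-436946} = - \frac{1}{436946}$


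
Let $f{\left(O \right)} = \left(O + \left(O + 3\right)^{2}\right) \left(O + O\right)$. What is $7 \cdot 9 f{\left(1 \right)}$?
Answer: $2142$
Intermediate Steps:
$f{\left(O \right)} = 2 O \left(O + \left(3 + O\right)^{2}\right)$ ($f{\left(O \right)} = \left(O + \left(3 + O\right)^{2}\right) 2 O = 2 O \left(O + \left(3 + O\right)^{2}\right)$)
$7 \cdot 9 f{\left(1 \right)} = 7 \cdot 9 \cdot 2 \cdot 1 \left(1 + \left(3 + 1\right)^{2}\right) = 63 \cdot 2 \cdot 1 \left(1 + 4^{2}\right) = 63 \cdot 2 \cdot 1 \left(1 + 16\right) = 63 \cdot 2 \cdot 1 \cdot 17 = 63 \cdot 34 = 2142$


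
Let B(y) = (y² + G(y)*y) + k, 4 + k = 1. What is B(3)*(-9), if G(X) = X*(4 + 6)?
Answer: -864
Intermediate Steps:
k = -3 (k = -4 + 1 = -3)
G(X) = 10*X (G(X) = X*10 = 10*X)
B(y) = -3 + 11*y² (B(y) = (y² + (10*y)*y) - 3 = (y² + 10*y²) - 3 = 11*y² - 3 = -3 + 11*y²)
B(3)*(-9) = (-3 + 11*3²)*(-9) = (-3 + 11*9)*(-9) = (-3 + 99)*(-9) = 96*(-9) = -864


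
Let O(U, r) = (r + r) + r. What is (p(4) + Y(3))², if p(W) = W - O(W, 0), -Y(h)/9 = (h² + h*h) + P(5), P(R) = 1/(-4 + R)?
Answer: 27889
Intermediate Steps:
O(U, r) = 3*r (O(U, r) = 2*r + r = 3*r)
Y(h) = -9 - 18*h² (Y(h) = -9*((h² + h*h) + 1/(-4 + 5)) = -9*((h² + h²) + 1/1) = -9*(2*h² + 1) = -9*(1 + 2*h²) = -9 - 18*h²)
p(W) = W (p(W) = W - 3*0 = W - 1*0 = W + 0 = W)
(p(4) + Y(3))² = (4 + (-9 - 18*3²))² = (4 + (-9 - 18*9))² = (4 + (-9 - 162))² = (4 - 171)² = (-167)² = 27889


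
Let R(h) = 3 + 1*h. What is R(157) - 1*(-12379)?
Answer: 12539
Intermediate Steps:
R(h) = 3 + h
R(157) - 1*(-12379) = (3 + 157) - 1*(-12379) = 160 + 12379 = 12539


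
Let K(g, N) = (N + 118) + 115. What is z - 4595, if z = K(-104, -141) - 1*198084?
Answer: -202587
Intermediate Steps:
K(g, N) = 233 + N (K(g, N) = (118 + N) + 115 = 233 + N)
z = -197992 (z = (233 - 141) - 1*198084 = 92 - 198084 = -197992)
z - 4595 = -197992 - 4595 = -202587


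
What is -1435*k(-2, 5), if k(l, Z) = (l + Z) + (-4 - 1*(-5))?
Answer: -5740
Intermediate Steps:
k(l, Z) = 1 + Z + l (k(l, Z) = (Z + l) + (-4 + 5) = (Z + l) + 1 = 1 + Z + l)
-1435*k(-2, 5) = -1435*(1 + 5 - 2) = -1435*4 = -5740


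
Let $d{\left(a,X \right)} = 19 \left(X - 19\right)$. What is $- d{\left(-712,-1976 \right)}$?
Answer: $37905$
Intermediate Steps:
$d{\left(a,X \right)} = -361 + 19 X$ ($d{\left(a,X \right)} = 19 \left(-19 + X\right) = -361 + 19 X$)
$- d{\left(-712,-1976 \right)} = - (-361 + 19 \left(-1976\right)) = - (-361 - 37544) = \left(-1\right) \left(-37905\right) = 37905$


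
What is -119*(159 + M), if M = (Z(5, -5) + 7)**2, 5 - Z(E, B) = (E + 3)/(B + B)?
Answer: -960449/25 ≈ -38418.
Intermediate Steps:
Z(E, B) = 5 - (3 + E)/(2*B) (Z(E, B) = 5 - (E + 3)/(B + B) = 5 - (3 + E)/(2*B))
M = 4096/25 (M = ((1/2)*(-3 - 1*5 + 10*(-5))/(-5) + 7)**2 = ((1/2)*(-1/5)*(-3 - 5 - 50) + 7)**2 = ((1/2)*(-1/5)*(-58) + 7)**2 = (29/5 + 7)**2 = (64/5)**2 = 4096/25 ≈ 163.84)
-119*(159 + M) = -119*(159 + 4096/25) = -119*8071/25 = -960449/25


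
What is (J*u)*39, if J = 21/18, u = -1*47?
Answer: -4277/2 ≈ -2138.5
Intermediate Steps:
u = -47
J = 7/6 (J = 21*(1/18) = 7/6 ≈ 1.1667)
(J*u)*39 = ((7/6)*(-47))*39 = -329/6*39 = -4277/2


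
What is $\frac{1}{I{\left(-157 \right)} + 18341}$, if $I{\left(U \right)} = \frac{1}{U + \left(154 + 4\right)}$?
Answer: $\frac{1}{18342} \approx 5.452 \cdot 10^{-5}$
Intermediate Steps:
$I{\left(U \right)} = \frac{1}{158 + U}$ ($I{\left(U \right)} = \frac{1}{U + 158} = \frac{1}{158 + U}$)
$\frac{1}{I{\left(-157 \right)} + 18341} = \frac{1}{\frac{1}{158 - 157} + 18341} = \frac{1}{1^{-1} + 18341} = \frac{1}{1 + 18341} = \frac{1}{18342}$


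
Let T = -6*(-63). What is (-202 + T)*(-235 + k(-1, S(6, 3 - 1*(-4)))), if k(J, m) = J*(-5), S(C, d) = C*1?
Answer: -40480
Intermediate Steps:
T = 378
S(C, d) = C
k(J, m) = -5*J
(-202 + T)*(-235 + k(-1, S(6, 3 - 1*(-4)))) = (-202 + 378)*(-235 - 5*(-1)) = 176*(-235 + 5) = 176*(-230) = -40480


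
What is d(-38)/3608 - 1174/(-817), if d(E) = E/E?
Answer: 4236609/2947736 ≈ 1.4372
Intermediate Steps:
d(E) = 1
d(-38)/3608 - 1174/(-817) = 1/3608 - 1174/(-817) = 1*(1/3608) - 1174*(-1/817) = 1/3608 + 1174/817 = 4236609/2947736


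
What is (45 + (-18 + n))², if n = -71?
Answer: 1936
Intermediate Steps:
(45 + (-18 + n))² = (45 + (-18 - 71))² = (45 - 89)² = (-44)² = 1936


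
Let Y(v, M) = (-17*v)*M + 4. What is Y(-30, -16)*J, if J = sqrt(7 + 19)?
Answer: -8156*sqrt(26) ≈ -41588.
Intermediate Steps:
J = sqrt(26) ≈ 5.0990
Y(v, M) = 4 - 17*M*v (Y(v, M) = -17*M*v + 4 = 4 - 17*M*v)
Y(-30, -16)*J = (4 - 17*(-16)*(-30))*sqrt(26) = (4 - 8160)*sqrt(26) = -8156*sqrt(26)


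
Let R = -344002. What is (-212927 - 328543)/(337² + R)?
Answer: 180490/76811 ≈ 2.3498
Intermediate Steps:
(-212927 - 328543)/(337² + R) = (-212927 - 328543)/(337² - 344002) = -541470/(113569 - 344002) = -541470/(-230433) = -541470*(-1/230433) = 180490/76811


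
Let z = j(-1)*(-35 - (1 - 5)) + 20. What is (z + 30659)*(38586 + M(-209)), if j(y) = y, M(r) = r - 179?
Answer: 1173060580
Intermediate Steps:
M(r) = -179 + r
z = 51 (z = -(-35 - (1 - 5)) + 20 = -(-35 - (-4)) + 20 = -(-35 - 1*(-4)) + 20 = -(-35 + 4) + 20 = -1*(-31) + 20 = 31 + 20 = 51)
(z + 30659)*(38586 + M(-209)) = (51 + 30659)*(38586 + (-179 - 209)) = 30710*(38586 - 388) = 30710*38198 = 1173060580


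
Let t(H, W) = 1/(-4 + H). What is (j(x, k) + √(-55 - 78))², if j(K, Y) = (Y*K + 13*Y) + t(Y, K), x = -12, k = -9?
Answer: (118 - 13*I*√133)²/169 ≈ -50.609 - 209.36*I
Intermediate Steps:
j(K, Y) = 1/(-4 + Y) + 13*Y + K*Y (j(K, Y) = (Y*K + 13*Y) + 1/(-4 + Y) = (K*Y + 13*Y) + 1/(-4 + Y) = (13*Y + K*Y) + 1/(-4 + Y) = 1/(-4 + Y) + 13*Y + K*Y)
(j(x, k) + √(-55 - 78))² = ((1 - 9*(-4 - 9)*(13 - 12))/(-4 - 9) + √(-55 - 78))² = ((1 - 9*(-13)*1)/(-13) + √(-133))² = (-(1 + 117)/13 + I*√133)² = (-1/13*118 + I*√133)² = (-118/13 + I*√133)²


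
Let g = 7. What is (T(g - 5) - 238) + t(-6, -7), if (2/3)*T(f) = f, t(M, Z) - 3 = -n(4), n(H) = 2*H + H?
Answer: -244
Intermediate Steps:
n(H) = 3*H
t(M, Z) = -9 (t(M, Z) = 3 - 3*4 = 3 - 1*12 = 3 - 12 = -9)
T(f) = 3*f/2
(T(g - 5) - 238) + t(-6, -7) = (3*(7 - 5)/2 - 238) - 9 = ((3/2)*2 - 238) - 9 = (3 - 238) - 9 = -235 - 9 = -244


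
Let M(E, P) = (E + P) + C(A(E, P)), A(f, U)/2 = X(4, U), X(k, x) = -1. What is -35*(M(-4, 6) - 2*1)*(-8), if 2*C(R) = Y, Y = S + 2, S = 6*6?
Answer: 5320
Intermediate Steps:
S = 36
Y = 38 (Y = 36 + 2 = 38)
A(f, U) = -2 (A(f, U) = 2*(-1) = -2)
C(R) = 19 (C(R) = (½)*38 = 19)
M(E, P) = 19 + E + P (M(E, P) = (E + P) + 19 = 19 + E + P)
-35*(M(-4, 6) - 2*1)*(-8) = -35*((19 - 4 + 6) - 2*1)*(-8) = -35*(21 - 2)*(-8) = -35*19*(-8) = -665*(-8) = 5320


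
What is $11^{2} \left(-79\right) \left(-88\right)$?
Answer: $841192$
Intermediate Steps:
$11^{2} \left(-79\right) \left(-88\right) = 121 \left(-79\right) \left(-88\right) = \left(-9559\right) \left(-88\right) = 841192$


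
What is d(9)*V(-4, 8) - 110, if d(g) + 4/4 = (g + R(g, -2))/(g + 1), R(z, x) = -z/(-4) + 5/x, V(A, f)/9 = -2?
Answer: -431/4 ≈ -107.75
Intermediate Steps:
V(A, f) = -18 (V(A, f) = 9*(-2) = -18)
R(z, x) = 5/x + z/4 (R(z, x) = -z*(-¼) + 5/x = z/4 + 5/x = 5/x + z/4)
d(g) = -1 + (-5/2 + 5*g/4)/(1 + g) (d(g) = -1 + (g + (5/(-2) + g/4))/(g + 1) = -1 + (g + (5*(-½) + g/4))/(1 + g) = -1 + (g + (-5/2 + g/4))/(1 + g) = -1 + (-5/2 + 5*g/4)/(1 + g))
d(9)*V(-4, 8) - 110 = ((-14 + 9)/(4*(1 + 9)))*(-18) - 110 = ((¼)*(-5)/10)*(-18) - 110 = ((¼)*(⅒)*(-5))*(-18) - 110 = -⅛*(-18) - 110 = 9/4 - 110 = -431/4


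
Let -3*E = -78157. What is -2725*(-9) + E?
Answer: 151732/3 ≈ 50577.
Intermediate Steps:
E = 78157/3 (E = -1/3*(-78157) = 78157/3 ≈ 26052.)
-2725*(-9) + E = -2725*(-9) + 78157/3 = 24525 + 78157/3 = 151732/3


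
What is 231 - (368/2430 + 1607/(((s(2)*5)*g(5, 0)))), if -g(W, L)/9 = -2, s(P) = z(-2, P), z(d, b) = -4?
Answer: 2287237/9720 ≈ 235.31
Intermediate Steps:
s(P) = -4
g(W, L) = 18 (g(W, L) = -9*(-2) = 18)
231 - (368/2430 + 1607/(((s(2)*5)*g(5, 0)))) = 231 - (368/2430 + 1607/((-4*5*18))) = 231 - (368*(1/2430) + 1607/((-20*18))) = 231 - (184/1215 + 1607/(-360)) = 231 - (184/1215 + 1607*(-1/360)) = 231 - (184/1215 - 1607/360) = 231 - 1*(-41917/9720) = 231 + 41917/9720 = 2287237/9720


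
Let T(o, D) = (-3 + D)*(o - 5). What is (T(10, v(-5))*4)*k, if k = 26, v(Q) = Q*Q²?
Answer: -66560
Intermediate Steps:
v(Q) = Q³
T(o, D) = (-5 + o)*(-3 + D) (T(o, D) = (-3 + D)*(-5 + o) = (-5 + o)*(-3 + D))
(T(10, v(-5))*4)*k = ((15 - 5*(-5)³ - 3*10 + (-5)³*10)*4)*26 = ((15 - 5*(-125) - 30 - 125*10)*4)*26 = ((15 + 625 - 30 - 1250)*4)*26 = -640*4*26 = -2560*26 = -66560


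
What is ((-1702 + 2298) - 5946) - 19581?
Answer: -24931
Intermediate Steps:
((-1702 + 2298) - 5946) - 19581 = (596 - 5946) - 19581 = -5350 - 19581 = -24931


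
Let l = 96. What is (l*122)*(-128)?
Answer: -1499136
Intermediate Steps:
(l*122)*(-128) = (96*122)*(-128) = 11712*(-128) = -1499136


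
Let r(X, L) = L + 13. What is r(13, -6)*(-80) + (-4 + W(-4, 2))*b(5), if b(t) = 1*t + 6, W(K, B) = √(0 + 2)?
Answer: -604 + 11*√2 ≈ -588.44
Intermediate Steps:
r(X, L) = 13 + L
W(K, B) = √2
b(t) = 6 + t (b(t) = t + 6 = 6 + t)
r(13, -6)*(-80) + (-4 + W(-4, 2))*b(5) = (13 - 6)*(-80) + (-4 + √2)*(6 + 5) = 7*(-80) + (-4 + √2)*11 = -560 + (-44 + 11*√2) = -604 + 11*√2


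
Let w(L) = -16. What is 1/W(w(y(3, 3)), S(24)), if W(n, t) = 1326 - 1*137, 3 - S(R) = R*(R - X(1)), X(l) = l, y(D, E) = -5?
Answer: 1/1189 ≈ 0.00084104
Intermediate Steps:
S(R) = 3 - R*(-1 + R) (S(R) = 3 - R*(R - 1*1) = 3 - R*(R - 1) = 3 - R*(-1 + R))
W(n, t) = 1189 (W(n, t) = 1326 - 137 = 1189)
1/W(w(y(3, 3)), S(24)) = 1/1189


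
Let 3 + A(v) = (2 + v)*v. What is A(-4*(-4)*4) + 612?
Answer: 4833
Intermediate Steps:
A(v) = -3 + v*(2 + v) (A(v) = -3 + (2 + v)*v = -3 + v*(2 + v))
A(-4*(-4)*4) + 612 = (-3 + (-4*(-4)*4)² + 2*(-4*(-4)*4)) + 612 = (-3 + (16*4)² + 2*(16*4)) + 612 = (-3 + 64² + 2*64) + 612 = (-3 + 4096 + 128) + 612 = 4221 + 612 = 4833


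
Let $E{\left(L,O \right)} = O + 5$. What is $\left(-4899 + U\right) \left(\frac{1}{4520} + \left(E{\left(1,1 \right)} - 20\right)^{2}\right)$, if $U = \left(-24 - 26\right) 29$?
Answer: $- \frac{5624712429}{4520} \approx -1.2444 \cdot 10^{6}$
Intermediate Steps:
$U = -1450$ ($U = \left(-50\right) 29 = -1450$)
$E{\left(L,O \right)} = 5 + O$
$\left(-4899 + U\right) \left(\frac{1}{4520} + \left(E{\left(1,1 \right)} - 20\right)^{2}\right) = \left(-4899 - 1450\right) \left(\frac{1}{4520} + \left(\left(5 + 1\right) - 20\right)^{2}\right) = - 6349 \left(\frac{1}{4520} + \left(6 - 20\right)^{2}\right) = - 6349 \left(\frac{1}{4520} + \left(-14\right)^{2}\right) = - 6349 \left(\frac{1}{4520} + 196\right) = \left(-6349\right) \frac{885921}{4520} = - \frac{5624712429}{4520}$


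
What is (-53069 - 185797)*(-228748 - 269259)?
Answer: 118956940062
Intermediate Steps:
(-53069 - 185797)*(-228748 - 269259) = -238866*(-498007) = 118956940062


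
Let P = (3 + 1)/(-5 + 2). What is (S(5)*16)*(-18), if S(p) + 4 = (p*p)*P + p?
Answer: 9312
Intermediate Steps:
P = -4/3 (P = 4/(-3) = 4*(-⅓) = -4/3 ≈ -1.3333)
S(p) = -4 + p - 4*p²/3 (S(p) = -4 + ((p*p)*(-4/3) + p) = -4 + (p²*(-4/3) + p) = -4 + (-4*p²/3 + p) = -4 + (p - 4*p²/3) = -4 + p - 4*p²/3)
(S(5)*16)*(-18) = ((-4 + 5 - 4/3*5²)*16)*(-18) = ((-4 + 5 - 4/3*25)*16)*(-18) = ((-4 + 5 - 100/3)*16)*(-18) = -97/3*16*(-18) = -1552/3*(-18) = 9312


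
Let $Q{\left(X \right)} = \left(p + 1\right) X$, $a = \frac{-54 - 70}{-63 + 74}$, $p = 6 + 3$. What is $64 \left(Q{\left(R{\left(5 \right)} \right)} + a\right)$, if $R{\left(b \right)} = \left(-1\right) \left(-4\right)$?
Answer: $\frac{20224}{11} \approx 1838.5$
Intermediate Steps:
$p = 9$
$a = - \frac{124}{11} \approx -11.273$
$R{\left(b \right)} = 4$
$Q{\left(X \right)} = 10 X$ ($Q{\left(X \right)} = \left(9 + 1\right) X = 10 X$)
$64 \left(Q{\left(R{\left(5 \right)} \right)} + a\right) = 64 \left(10 \cdot 4 - \frac{124}{11}\right) = 64 \left(40 - \frac{124}{11}\right) = 64 \cdot \frac{316}{11} = \frac{20224}{11}$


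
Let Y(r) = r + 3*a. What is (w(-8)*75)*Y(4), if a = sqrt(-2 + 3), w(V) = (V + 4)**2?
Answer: 8400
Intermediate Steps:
w(V) = (4 + V)**2
a = 1 (a = sqrt(1) = 1)
Y(r) = 3 + r (Y(r) = r + 3*1 = r + 3 = 3 + r)
(w(-8)*75)*Y(4) = ((4 - 8)**2*75)*(3 + 4) = ((-4)**2*75)*7 = (16*75)*7 = 1200*7 = 8400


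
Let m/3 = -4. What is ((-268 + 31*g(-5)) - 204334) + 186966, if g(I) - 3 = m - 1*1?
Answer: -17946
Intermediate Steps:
m = -12 (m = 3*(-4) = -12)
g(I) = -10 (g(I) = 3 + (-12 - 1*1) = 3 + (-12 - 1) = 3 - 13 = -10)
((-268 + 31*g(-5)) - 204334) + 186966 = ((-268 + 31*(-10)) - 204334) + 186966 = ((-268 - 310) - 204334) + 186966 = (-578 - 204334) + 186966 = -204912 + 186966 = -17946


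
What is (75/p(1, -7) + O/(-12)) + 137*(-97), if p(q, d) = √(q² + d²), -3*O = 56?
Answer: -119587/9 + 15*√2/2 ≈ -13277.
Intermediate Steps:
O = -56/3 (O = -⅓*56 = -56/3 ≈ -18.667)
p(q, d) = √(d² + q²)
(75/p(1, -7) + O/(-12)) + 137*(-97) = (75/(√((-7)² + 1²)) - 56/3/(-12)) + 137*(-97) = (75/(√(49 + 1)) - 56/3*(-1/12)) - 13289 = (75/(√50) + 14/9) - 13289 = (75/((5*√2)) + 14/9) - 13289 = (75*(√2/10) + 14/9) - 13289 = (15*√2/2 + 14/9) - 13289 = (14/9 + 15*√2/2) - 13289 = -119587/9 + 15*√2/2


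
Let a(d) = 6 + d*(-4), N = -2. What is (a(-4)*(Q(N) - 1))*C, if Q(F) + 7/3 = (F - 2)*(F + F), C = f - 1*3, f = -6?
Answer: -2508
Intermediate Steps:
C = -9 (C = -6 - 1*3 = -6 - 3 = -9)
Q(F) = -7/3 + 2*F*(-2 + F) (Q(F) = -7/3 + (F - 2)*(F + F) = -7/3 + (-2 + F)*(2*F) = -7/3 + 2*F*(-2 + F))
a(d) = 6 - 4*d
(a(-4)*(Q(N) - 1))*C = ((6 - 4*(-4))*((-7/3 - 4*(-2) + 2*(-2)²) - 1))*(-9) = ((6 + 16)*((-7/3 + 8 + 2*4) - 1))*(-9) = (22*((-7/3 + 8 + 8) - 1))*(-9) = (22*(41/3 - 1))*(-9) = (22*(38/3))*(-9) = (836/3)*(-9) = -2508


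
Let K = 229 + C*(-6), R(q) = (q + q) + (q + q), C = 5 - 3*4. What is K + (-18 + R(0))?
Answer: 253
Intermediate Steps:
C = -7 (C = 5 - 12 = -7)
R(q) = 4*q (R(q) = 2*q + 2*q = 4*q)
K = 271 (K = 229 - 7*(-6) = 229 + 42 = 271)
K + (-18 + R(0)) = 271 + (-18 + 4*0) = 271 + (-18 + 0) = 271 - 18 = 253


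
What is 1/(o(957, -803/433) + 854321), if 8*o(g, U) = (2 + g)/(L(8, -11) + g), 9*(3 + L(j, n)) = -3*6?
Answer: 1088/929501385 ≈ 1.1705e-6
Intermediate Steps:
L(j, n) = -5 (L(j, n) = -3 + (-3*6)/9 = -3 + (⅑)*(-18) = -3 - 2 = -5)
o(g, U) = (2 + g)/(8*(-5 + g)) (o(g, U) = ((2 + g)/(-5 + g))/8 = (2 + g)/(8*(-5 + g)))
1/(o(957, -803/433) + 854321) = 1/((2 + 957)/(8*(-5 + 957)) + 854321) = 1/((⅛)*959/952 + 854321) = 1/((⅛)*(1/952)*959 + 854321) = 1/(137/1088 + 854321) = 1/(929501385/1088) = 1088/929501385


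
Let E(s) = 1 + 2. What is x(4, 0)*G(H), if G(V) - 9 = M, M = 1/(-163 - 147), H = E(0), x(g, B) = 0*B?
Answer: 0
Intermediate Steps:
x(g, B) = 0
E(s) = 3
H = 3
M = -1/310 (M = 1/(-310) = -1/310 ≈ -0.0032258)
G(V) = 2789/310 (G(V) = 9 - 1/310 = 2789/310)
x(4, 0)*G(H) = 0*(2789/310) = 0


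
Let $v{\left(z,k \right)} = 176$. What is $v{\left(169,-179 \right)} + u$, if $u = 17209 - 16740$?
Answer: $645$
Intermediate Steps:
$u = 469$ ($u = 17209 - 16740 = 469$)
$v{\left(169,-179 \right)} + u = 176 + 469 = 645$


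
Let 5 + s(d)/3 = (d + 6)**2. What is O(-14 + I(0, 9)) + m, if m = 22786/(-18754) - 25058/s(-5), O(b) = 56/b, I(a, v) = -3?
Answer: 1992922603/956454 ≈ 2083.7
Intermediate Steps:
s(d) = -15 + 3*(6 + d)**2 (s(d) = -15 + 3*(d + 6)**2 = -15 + 3*(6 + d)**2)
m = 117416075/56262 (m = 22786/(-18754) - 25058/(-15 + 3*(6 - 5)**2) = 22786*(-1/18754) - 25058/(-15 + 3*1**2) = -11393/9377 - 25058/(-15 + 3*1) = -11393/9377 - 25058/(-15 + 3) = -11393/9377 - 25058/(-12) = -11393/9377 - 25058*(-1/12) = -11393/9377 + 12529/6 = 117416075/56262 ≈ 2087.0)
O(-14 + I(0, 9)) + m = 56/(-14 - 3) + 117416075/56262 = 56/(-17) + 117416075/56262 = 56*(-1/17) + 117416075/56262 = -56/17 + 117416075/56262 = 1992922603/956454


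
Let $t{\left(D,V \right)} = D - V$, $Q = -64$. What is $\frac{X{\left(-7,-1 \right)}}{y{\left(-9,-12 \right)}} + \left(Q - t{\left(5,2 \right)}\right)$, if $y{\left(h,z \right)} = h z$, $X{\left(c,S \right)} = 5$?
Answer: $- \frac{7231}{108} \approx -66.954$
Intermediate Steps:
$\frac{X{\left(-7,-1 \right)}}{y{\left(-9,-12 \right)}} + \left(Q - t{\left(5,2 \right)}\right) = \frac{1}{\left(-9\right) \left(-12\right)} 5 - \left(69 - 2\right) = \frac{1}{108} \cdot 5 - 67 = \frac{5}{108} - 67 = - \frac{7231}{108}$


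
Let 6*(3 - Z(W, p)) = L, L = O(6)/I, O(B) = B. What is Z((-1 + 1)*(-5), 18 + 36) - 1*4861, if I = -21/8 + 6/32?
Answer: -189446/39 ≈ -4857.6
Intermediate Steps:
I = -39/16 (I = -21*1/8 + 6*(1/32) = -21/8 + 3/16 = -39/16 ≈ -2.4375)
L = -32/13 (L = 6/(-39/16) = 6*(-16/39) = -32/13 ≈ -2.4615)
Z(W, p) = 133/39 (Z(W, p) = 3 - 1/6*(-32/13) = 3 + 16/39 = 133/39)
Z((-1 + 1)*(-5), 18 + 36) - 1*4861 = 133/39 - 1*4861 = 133/39 - 4861 = -189446/39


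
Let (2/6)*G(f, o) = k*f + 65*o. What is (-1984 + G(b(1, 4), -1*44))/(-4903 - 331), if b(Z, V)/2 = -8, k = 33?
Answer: 6074/2617 ≈ 2.3210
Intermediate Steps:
b(Z, V) = -16 (b(Z, V) = 2*(-8) = -16)
G(f, o) = 99*f + 195*o (G(f, o) = 3*(33*f + 65*o) = 99*f + 195*o)
(-1984 + G(b(1, 4), -1*44))/(-4903 - 331) = (-1984 + (99*(-16) + 195*(-1*44)))/(-4903 - 331) = (-1984 + (-1584 + 195*(-44)))/(-5234) = (-1984 + (-1584 - 8580))*(-1/5234) = (-1984 - 10164)*(-1/5234) = -12148*(-1/5234) = 6074/2617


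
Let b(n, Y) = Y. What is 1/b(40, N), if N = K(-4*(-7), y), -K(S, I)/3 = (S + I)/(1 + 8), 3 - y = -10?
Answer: -3/41 ≈ -0.073171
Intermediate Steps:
y = 13 (y = 3 - 1*(-10) = 3 + 10 = 13)
K(S, I) = -I/3 - S/3 (K(S, I) = -3*(S + I)/(1 + 8) = -3*(I + S)/9 = -3*(I/9 + S/9) = -I/3 - S/3)
N = -41/3 (N = -1/3*13 - (-4)*(-7)/3 = -13/3 - 1/3*28 = -13/3 - 28/3 = -41/3 ≈ -13.667)
1/b(40, N) = 1/(-41/3) = -3/41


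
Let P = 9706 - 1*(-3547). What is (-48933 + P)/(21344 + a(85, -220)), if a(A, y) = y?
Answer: -8920/5281 ≈ -1.6891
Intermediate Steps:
P = 13253 (P = 9706 + 3547 = 13253)
(-48933 + P)/(21344 + a(85, -220)) = (-48933 + 13253)/(21344 - 220) = -35680/21124 = -35680*1/21124 = -8920/5281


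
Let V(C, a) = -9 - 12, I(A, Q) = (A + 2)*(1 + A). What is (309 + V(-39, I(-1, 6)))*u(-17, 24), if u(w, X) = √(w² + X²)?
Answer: 288*√865 ≈ 8470.3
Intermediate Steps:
I(A, Q) = (1 + A)*(2 + A) (I(A, Q) = (2 + A)*(1 + A) = (1 + A)*(2 + A))
u(w, X) = √(X² + w²)
V(C, a) = -21
(309 + V(-39, I(-1, 6)))*u(-17, 24) = (309 - 21)*√(24² + (-17)²) = 288*√(576 + 289) = 288*√865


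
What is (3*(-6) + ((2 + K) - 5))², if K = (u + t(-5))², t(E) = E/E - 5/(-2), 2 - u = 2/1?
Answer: 1225/16 ≈ 76.563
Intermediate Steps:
u = 0 (u = 2 - 2/1 = 2 - 2 = 0)
t(E) = 7/2 (t(E) = 1 - 5*(-½) = 1 + 5/2 = 7/2)
K = 49/4 (K = (0 + 7/2)² = (7/2)² = 49/4 ≈ 12.250)
(3*(-6) + ((2 + K) - 5))² = (3*(-6) + ((2 + 49/4) - 5))² = (-18 + (57/4 - 5))² = (-18 + 37/4)² = (-35/4)² = 1225/16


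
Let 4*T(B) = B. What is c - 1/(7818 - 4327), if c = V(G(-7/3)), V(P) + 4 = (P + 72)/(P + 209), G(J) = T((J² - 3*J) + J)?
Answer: -96977122/26583965 ≈ -3.6480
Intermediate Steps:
T(B) = B/4
G(J) = -J/2 + J²/4 (G(J) = ((J² - 3*J) + J)/4 = (J² - 2*J)/4 = -J/2 + J²/4)
V(P) = -4 + (72 + P)/(209 + P) (V(P) = -4 + (P + 72)/(P + 209) = -4 + (72 + P)/(209 + P))
c = -27777/7615 (c = (-764 - 3*(-7/3)*(-2 - 7/3)/4)/(209 + (-7/3)*(-2 - 7/3)/4) = (-764 - 3*(-7*⅓)*(-2 - 7*⅓)/4)/(209 + (-7*⅓)*(-2 - 7*⅓)/4) = (-764 - 3*(-7)*(-2 - 7/3)/(4*3))/(209 + (¼)*(-7/3)*(-2 - 7/3)) = (-764 - 3*(-7)*(-13)/(4*3*3))/(209 + (¼)*(-7/3)*(-13/3)) = (-764 - 3*91/36)/(209 + 91/36) = (-764 - 91/12)/(7615/36) = (36/7615)*(-9259/12) = -27777/7615 ≈ -3.6477)
c - 1/(7818 - 4327) = -27777/7615 - 1/(7818 - 4327) = -27777/7615 - 1/3491 = -96977122/26583965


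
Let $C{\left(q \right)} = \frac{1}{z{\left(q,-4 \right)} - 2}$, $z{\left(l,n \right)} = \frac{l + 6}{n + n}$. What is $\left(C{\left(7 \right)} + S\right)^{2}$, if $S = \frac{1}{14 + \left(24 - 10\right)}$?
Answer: $\frac{38025}{659344} \approx 0.057671$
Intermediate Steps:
$z{\left(l,n \right)} = \frac{6 + l}{2 n}$
$C{\left(q \right)} = \frac{1}{- \frac{11}{4} - \frac{q}{8}}$ ($C{\left(q \right)} = \frac{1}{\frac{6 + q}{2 \left(-4\right)} - 2} = \frac{1}{\frac{1}{2} \left(- \frac{1}{4}\right) \left(6 + q\right) - 2} = \frac{1}{\left(- \frac{3}{4} - \frac{q}{8}\right) - 2} = \frac{1}{- \frac{11}{4} - \frac{q}{8}}$)
$S = \frac{1}{28}$ ($S = \frac{1}{14 + \left(24 - 10\right)} = \frac{1}{14 + 14} = \frac{1}{28} \approx 0.035714$)
$\left(C{\left(7 \right)} + S\right)^{2} = \left(\frac{8}{-22 - 7} + \frac{1}{28}\right)^{2} = \left(\frac{8}{-29} + \frac{1}{28}\right)^{2} = \left(8 \left(- \frac{1}{29}\right) + \frac{1}{28}\right)^{2} = \left(- \frac{8}{29} + \frac{1}{28}\right)^{2} = \left(- \frac{195}{812}\right)^{2} = \frac{38025}{659344}$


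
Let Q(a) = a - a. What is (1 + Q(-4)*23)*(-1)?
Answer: -1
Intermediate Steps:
Q(a) = 0
(1 + Q(-4)*23)*(-1) = (1 + 0*23)*(-1) = (1 + 0)*(-1) = 1*(-1) = -1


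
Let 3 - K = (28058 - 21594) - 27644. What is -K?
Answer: -21183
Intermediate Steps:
K = 21183 (K = 3 - ((28058 - 21594) - 27644) = 3 - (6464 - 27644) = 3 - 1*(-21180) = 3 + 21180 = 21183)
-K = -1*21183 = -21183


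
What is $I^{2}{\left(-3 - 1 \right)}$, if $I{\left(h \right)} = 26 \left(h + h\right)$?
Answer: $43264$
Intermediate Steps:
$I{\left(h \right)} = 52 h$ ($I{\left(h \right)} = 26 \cdot 2 h = 52 h$)
$I^{2}{\left(-3 - 1 \right)} = \left(52 \left(-3 - 1\right)\right)^{2} = \left(52 \left(-4\right)\right)^{2} = \left(-208\right)^{2} = 43264$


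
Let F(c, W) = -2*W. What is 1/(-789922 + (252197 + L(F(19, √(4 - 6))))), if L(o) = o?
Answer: I/(-537725*I + 2*√2) ≈ -1.8597e-6 + 9.7819e-12*I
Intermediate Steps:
1/(-789922 + (252197 + L(F(19, √(4 - 6))))) = 1/(-789922 + (252197 - 2*√(4 - 6))) = 1/(-789922 + (252197 - 2*I*√2)) = 1/(-537725 - 2*I*√2)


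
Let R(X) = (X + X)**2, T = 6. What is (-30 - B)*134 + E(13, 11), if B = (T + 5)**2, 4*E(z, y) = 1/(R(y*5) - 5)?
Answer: -978920919/48380 ≈ -20234.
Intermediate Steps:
R(X) = 4*X**2 (R(X) = (2*X)**2 = 4*X**2)
E(z, y) = 1/(4*(-5 + 100*y**2)) (E(z, y) = 1/(4*(4*(y*5)**2 - 5)) = 1/(4*(4*(5*y)**2 - 5)) = 1/(4*(4*(25*y**2) - 5)) = 1/(4*(100*y**2 - 5)) = 1/(4*(-5 + 100*y**2)))
B = 121 (B = (6 + 5)**2 = 11**2 = 121)
(-30 - B)*134 + E(13, 11) = (-30 - 1*121)*134 + 1/(20*(-1 + 20*11**2)) = (-30 - 121)*134 + 1/(20*(-1 + 20*121)) = -151*134 + 1/(20*(-1 + 2420)) = -20234 + (1/20)/2419 = -20234 + (1/20)*(1/2419) = -20234 + 1/48380 = -978920919/48380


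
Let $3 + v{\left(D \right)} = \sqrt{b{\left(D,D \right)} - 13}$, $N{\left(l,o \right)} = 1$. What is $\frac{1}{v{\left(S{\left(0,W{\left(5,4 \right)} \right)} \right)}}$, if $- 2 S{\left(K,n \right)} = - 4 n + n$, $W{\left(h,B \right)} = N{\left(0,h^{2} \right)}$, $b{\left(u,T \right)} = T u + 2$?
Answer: $- \frac{12}{71} - \frac{2 i \sqrt{35}}{71} \approx -0.16901 - 0.16665 i$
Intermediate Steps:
$b{\left(u,T \right)} = 2 + T u$
$W{\left(h,B \right)} = 1$
$S{\left(K,n \right)} = \frac{3 n}{2}$ ($S{\left(K,n \right)} = - \frac{- 4 n + n}{2} = - \frac{\left(-3\right) n}{2} = \frac{3 n}{2}$)
$v{\left(D \right)} = -3 + \sqrt{-11 + D^{2}}$ ($v{\left(D \right)} = -3 + \sqrt{\left(2 + D D\right) - 13} = -3 + \sqrt{\left(2 + D^{2}\right) - 13} = -3 + \sqrt{-11 + D^{2}}$)
$\frac{1}{v{\left(S{\left(0,W{\left(5,4 \right)} \right)} \right)}} = \frac{1}{-3 + \sqrt{-11 + \left(\frac{3}{2} \cdot 1\right)^{2}}} = \frac{1}{-3 + \sqrt{-11 + \left(\frac{3}{2}\right)^{2}}} = \frac{1}{-3 + \sqrt{-11 + \frac{9}{4}}} = \frac{1}{-3 + \sqrt{- \frac{35}{4}}} = \frac{1}{-3 + \frac{i \sqrt{35}}{2}}$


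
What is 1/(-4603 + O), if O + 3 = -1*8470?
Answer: -1/13076 ≈ -7.6476e-5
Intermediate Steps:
O = -8473 (O = -3 - 1*8470 = -3 - 8470 = -8473)
1/(-4603 + O) = 1/(-4603 - 8473) = 1/(-13076) = -1/13076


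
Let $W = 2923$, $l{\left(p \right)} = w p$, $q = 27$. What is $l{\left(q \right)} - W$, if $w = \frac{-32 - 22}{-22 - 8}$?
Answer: $- \frac{14372}{5} \approx -2874.4$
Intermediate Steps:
$w = \frac{9}{5}$ ($w = - \frac{54}{-30} = \left(-54\right) \left(- \frac{1}{30}\right) = \frac{9}{5} \approx 1.8$)
$l{\left(p \right)} = \frac{9 p}{5}$
$l{\left(q \right)} - W = \frac{9}{5} \cdot 27 - 2923 = \frac{243}{5} - 2923 = - \frac{14372}{5}$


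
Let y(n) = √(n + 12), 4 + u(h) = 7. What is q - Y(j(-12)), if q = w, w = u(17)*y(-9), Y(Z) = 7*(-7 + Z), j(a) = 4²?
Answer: -63 + 3*√3 ≈ -57.804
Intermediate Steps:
u(h) = 3 (u(h) = -4 + 7 = 3)
j(a) = 16
Y(Z) = -49 + 7*Z
y(n) = √(12 + n)
w = 3*√3 (w = 3*√(12 - 9) = 3*√3 ≈ 5.1962)
q = 3*√3 ≈ 5.1962
q - Y(j(-12)) = 3*√3 - (-49 + 7*16) = 3*√3 - (-49 + 112) = 3*√3 - 1*63 = 3*√3 - 63 = -63 + 3*√3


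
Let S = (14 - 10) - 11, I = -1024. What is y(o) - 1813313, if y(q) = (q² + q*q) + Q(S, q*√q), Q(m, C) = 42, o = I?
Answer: 283881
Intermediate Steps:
o = -1024
S = -7 (S = 4 - 11 = -7)
y(q) = 42 + 2*q² (y(q) = (q² + q*q) + 42 = (q² + q²) + 42 = 2*q² + 42 = 42 + 2*q²)
y(o) - 1813313 = (42 + 2*(-1024)²) - 1813313 = (42 + 2*1048576) - 1813313 = (42 + 2097152) - 1813313 = 2097194 - 1813313 = 283881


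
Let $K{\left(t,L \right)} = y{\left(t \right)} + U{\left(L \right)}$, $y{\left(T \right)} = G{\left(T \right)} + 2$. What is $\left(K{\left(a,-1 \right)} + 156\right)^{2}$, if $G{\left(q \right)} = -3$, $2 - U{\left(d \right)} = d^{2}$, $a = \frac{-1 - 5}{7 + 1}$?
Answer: $24336$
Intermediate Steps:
$a = - \frac{3}{4}$ ($a = - \frac{6}{8} = \left(-6\right) \frac{1}{8} = - \frac{3}{4} \approx -0.75$)
$U{\left(d \right)} = 2 - d^{2}$
$y{\left(T \right)} = -1$ ($y{\left(T \right)} = -3 + 2 = -1$)
$K{\left(t,L \right)} = 1 - L^{2}$ ($K{\left(t,L \right)} = -1 - \left(-2 + L^{2}\right) = 1 - L^{2}$)
$\left(K{\left(a,-1 \right)} + 156\right)^{2} = \left(\left(1 - \left(-1\right)^{2}\right) + 156\right)^{2} = \left(\left(1 - 1\right) + 156\right)^{2} = \left(0 + 156\right)^{2} = 156^{2} = 24336$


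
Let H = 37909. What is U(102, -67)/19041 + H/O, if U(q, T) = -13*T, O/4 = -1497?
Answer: -238869907/38005836 ≈ -6.2851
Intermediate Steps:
O = -5988 (O = 4*(-1497) = -5988)
U(102, -67)/19041 + H/O = -13*(-67)/19041 + 37909/(-5988) = 871*(1/19041) + 37909*(-1/5988) = 871/19041 - 37909/5988 = -238869907/38005836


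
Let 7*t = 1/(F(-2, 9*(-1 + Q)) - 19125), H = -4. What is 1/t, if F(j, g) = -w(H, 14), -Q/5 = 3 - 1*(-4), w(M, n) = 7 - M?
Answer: -133952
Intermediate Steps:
Q = -35 (Q = -5*(3 - 1*(-4)) = -5*(3 + 4) = -5*7 = -35)
F(j, g) = -11 (F(j, g) = -(7 - 1*(-4)) = -(7 + 4) = -1*11 = -11)
t = -1/133952 (t = 1/(7*(-11 - 19125)) = (⅐)/(-19136) = (⅐)*(-1/19136) = -1/133952 ≈ -7.4654e-6)
1/t = 1/(-1/133952) = -133952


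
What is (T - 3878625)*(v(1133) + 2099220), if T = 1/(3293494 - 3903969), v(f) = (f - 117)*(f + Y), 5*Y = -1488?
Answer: -34901264007307652432/3052375 ≈ -1.1434e+13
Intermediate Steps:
Y = -1488/5 (Y = (⅕)*(-1488) = -1488/5 ≈ -297.60)
v(f) = (-117 + f)*(-1488/5 + f) (v(f) = (f - 117)*(f - 1488/5) = (-117 + f)*(-1488/5 + f))
T = -1/610475 (T = 1/(-610475) = -1/610475 ≈ -1.6381e-6)
(T - 3878625)*(v(1133) + 2099220) = (-1/610475 - 3878625)*((174096/5 + 1133² - 2073/5*1133) + 2099220) = -2367803596876*((174096/5 + 1283689 - 2348709/5) + 2099220)/610475 = -2367803596876*(4243832/5 + 2099220)/610475 = -2367803596876/610475*14739932/5 = -34901264007307652432/3052375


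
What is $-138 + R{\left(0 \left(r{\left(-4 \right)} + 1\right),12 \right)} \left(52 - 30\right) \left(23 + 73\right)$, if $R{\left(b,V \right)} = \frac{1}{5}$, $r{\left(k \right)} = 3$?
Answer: $\frac{1422}{5} \approx 284.4$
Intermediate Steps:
$R{\left(b,V \right)} = \frac{1}{5}$
$-138 + R{\left(0 \left(r{\left(-4 \right)} + 1\right),12 \right)} \left(52 - 30\right) \left(23 + 73\right) = -138 + \frac{\left(52 - 30\right) \left(23 + 73\right)}{5} = -138 + \frac{22 \cdot 96}{5} = -138 + \frac{1}{5} \cdot 2112 = -138 + \frac{2112}{5} = \frac{1422}{5}$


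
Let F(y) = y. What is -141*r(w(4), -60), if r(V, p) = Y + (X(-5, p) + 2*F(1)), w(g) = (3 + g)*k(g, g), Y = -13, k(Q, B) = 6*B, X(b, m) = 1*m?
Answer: 10011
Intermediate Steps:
X(b, m) = m
w(g) = 6*g*(3 + g) (w(g) = (3 + g)*(6*g) = 6*g*(3 + g))
r(V, p) = -11 + p (r(V, p) = -13 + (p + 2*1) = -13 + (p + 2) = -13 + (2 + p) = -11 + p)
-141*r(w(4), -60) = -141*(-11 - 60) = -141*(-71) = 10011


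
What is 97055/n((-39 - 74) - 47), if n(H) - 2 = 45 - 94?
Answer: -2065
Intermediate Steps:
n(H) = -47 (n(H) = 2 + (45 - 94) = 2 - 49 = -47)
97055/n((-39 - 74) - 47) = 97055/(-47) = 97055*(-1/47) = -2065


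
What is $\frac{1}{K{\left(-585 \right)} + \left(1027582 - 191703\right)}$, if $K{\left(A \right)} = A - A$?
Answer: $\frac{1}{835879} \approx 1.1963 \cdot 10^{-6}$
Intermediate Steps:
$K{\left(A \right)} = 0$
$\frac{1}{K{\left(-585 \right)} + \left(1027582 - 191703\right)} = \frac{1}{0 + \left(1027582 - 191703\right)} = \frac{1}{0 + 835879} = \frac{1}{835879}$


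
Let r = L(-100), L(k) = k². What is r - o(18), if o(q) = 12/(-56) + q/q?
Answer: 139989/14 ≈ 9999.2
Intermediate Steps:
o(q) = 11/14 (o(q) = 12*(-1/56) + 1 = -3/14 + 1 = 11/14)
r = 10000 (r = (-100)² = 10000)
r - o(18) = 10000 - 1*11/14 = 10000 - 11/14 = 139989/14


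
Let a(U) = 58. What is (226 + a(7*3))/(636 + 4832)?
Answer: 71/1367 ≈ 0.051939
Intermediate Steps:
(226 + a(7*3))/(636 + 4832) = (226 + 58)/(636 + 4832) = 284/5468 = 284*(1/5468) = 71/1367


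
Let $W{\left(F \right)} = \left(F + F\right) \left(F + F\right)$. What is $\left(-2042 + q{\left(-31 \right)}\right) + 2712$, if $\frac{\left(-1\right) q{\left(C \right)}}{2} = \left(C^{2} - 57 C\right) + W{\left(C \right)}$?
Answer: $-12474$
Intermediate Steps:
$W{\left(F \right)} = 4 F^{2}$ ($W{\left(F \right)} = 2 F 2 F = 4 F^{2}$)
$q{\left(C \right)} = - 10 C^{2} + 114 C$ ($q{\left(C \right)} = - 2 \left(\left(C^{2} - 57 C\right) + 4 C^{2}\right) = - 2 \left(- 57 C + 5 C^{2}\right) = - 10 C^{2} + 114 C$)
$\left(-2042 + q{\left(-31 \right)}\right) + 2712 = \left(-2042 + 2 \left(-31\right) \left(57 - -155\right)\right) + 2712 = \left(-2042 + 2 \left(-31\right) \left(57 + 155\right)\right) + 2712 = \left(-2042 + 2 \left(-31\right) 212\right) + 2712 = \left(-2042 - 13144\right) + 2712 = -15186 + 2712 = -12474$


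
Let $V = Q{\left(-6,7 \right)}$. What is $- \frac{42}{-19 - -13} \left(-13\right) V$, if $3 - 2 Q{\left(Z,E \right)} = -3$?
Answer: $-273$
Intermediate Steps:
$Q{\left(Z,E \right)} = 3$ ($Q{\left(Z,E \right)} = \frac{3}{2} - - \frac{3}{2} = \frac{3}{2} + \frac{3}{2} = 3$)
$V = 3$
$- \frac{42}{-19 - -13} \left(-13\right) V = - \frac{42}{-19 - -13} \left(-13\right) 3 = - \frac{42}{-19 + 13} \left(-13\right) 3 = - \frac{42}{-6} \left(-13\right) 3 = \left(-42\right) \left(- \frac{1}{6}\right) \left(-13\right) 3 = 7 \left(-13\right) 3 = \left(-91\right) 3 = -273$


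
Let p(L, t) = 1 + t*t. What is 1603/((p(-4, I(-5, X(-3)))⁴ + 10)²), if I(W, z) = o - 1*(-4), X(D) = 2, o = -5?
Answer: 1603/676 ≈ 2.3713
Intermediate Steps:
I(W, z) = -1 (I(W, z) = -5 - 1*(-4) = -5 + 4 = -1)
p(L, t) = 1 + t²
1603/((p(-4, I(-5, X(-3)))⁴ + 10)²) = 1603/(((1 + (-1)²)⁴ + 10)²) = 1603/(((1 + 1)⁴ + 10)²) = 1603/((2⁴ + 10)²) = 1603/((16 + 10)²) = 1603/(26²) = 1603/676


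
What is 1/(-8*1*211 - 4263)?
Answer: -1/5951 ≈ -0.00016804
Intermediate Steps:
1/(-8*1*211 - 4263) = 1/(-8*211 - 4263) = 1/(-1688 - 4263) = 1/(-5951) = -1/5951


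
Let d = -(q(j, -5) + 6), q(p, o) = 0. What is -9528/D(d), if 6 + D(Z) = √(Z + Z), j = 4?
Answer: 1191 + 397*I*√3 ≈ 1191.0 + 687.62*I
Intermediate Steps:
d = -6 (d = -(0 + 6) = -1*6 = -6)
D(Z) = -6 + √2*√Z (D(Z) = -6 + √(Z + Z) = -6 + √(2*Z) = -6 + √2*√Z)
-9528/D(d) = -9528/(-6 + √2*√(-6)) = -9528/(-6 + √2*(I*√6)) = -9528/(-6 + 2*I*√3)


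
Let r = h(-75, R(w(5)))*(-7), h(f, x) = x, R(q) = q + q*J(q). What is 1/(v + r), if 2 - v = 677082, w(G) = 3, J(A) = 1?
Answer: -1/677122 ≈ -1.4768e-6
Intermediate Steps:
v = -677080 (v = 2 - 1*677082 = 2 - 677082 = -677080)
R(q) = 2*q (R(q) = q + q*1 = q + q = 2*q)
r = -42 (r = (2*3)*(-7) = 6*(-7) = -42)
1/(v + r) = 1/(-677080 - 42) = 1/(-677122) = -1/677122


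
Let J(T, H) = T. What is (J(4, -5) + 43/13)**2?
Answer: 9025/169 ≈ 53.402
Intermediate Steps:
(J(4, -5) + 43/13)**2 = (4 + 43/13)**2 = (95/13)**2 = 9025/169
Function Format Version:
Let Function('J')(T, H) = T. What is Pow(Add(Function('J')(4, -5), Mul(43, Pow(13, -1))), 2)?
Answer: Rational(9025, 169) ≈ 53.402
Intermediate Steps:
Pow(Add(Function('J')(4, -5), Mul(43, Pow(13, -1))), 2) = Pow(Add(4, Mul(43, Pow(13, -1))), 2) = Pow(Add(4, Mul(43, Rational(1, 13))), 2) = Pow(Add(4, Rational(43, 13)), 2) = Pow(Rational(95, 13), 2) = Rational(9025, 169)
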